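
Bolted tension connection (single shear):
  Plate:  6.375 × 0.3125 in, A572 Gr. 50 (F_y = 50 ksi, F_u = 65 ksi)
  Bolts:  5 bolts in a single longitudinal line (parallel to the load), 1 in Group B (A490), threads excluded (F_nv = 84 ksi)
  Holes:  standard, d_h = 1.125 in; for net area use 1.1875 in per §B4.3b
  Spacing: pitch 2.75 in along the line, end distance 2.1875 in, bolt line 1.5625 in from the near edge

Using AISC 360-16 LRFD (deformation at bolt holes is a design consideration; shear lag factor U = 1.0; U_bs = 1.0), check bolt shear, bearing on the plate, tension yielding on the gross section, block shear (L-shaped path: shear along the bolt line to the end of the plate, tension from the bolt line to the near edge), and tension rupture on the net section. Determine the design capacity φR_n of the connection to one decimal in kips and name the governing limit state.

Bolt shear: A_b = π(1)²/4 = 0.7854 in². φR_n = 0.75 × 84 × 0.7854 × 5 × 1 = 247.4 kips.
Bearing (0.3125 in plate, F_u = 65 ksi): end bolts L_c = 2.1875 − 1.125/2 = 1.625, R_n = min(1.2×1.625×0.3125×65, 2.4×1×0.3125×65) = 39.609 kips/bolt; interior L_c = 2.75 − 1.125 = 1.625, R_n = 39.609 kips/bolt. φR_n = 0.75 × (1×39.609 + 4×39.609) = 148.5 kips.
Tension yield (gross): A_g = 6.375×0.3125 = 1.9922 in². φR_n = 0.90 × 50 × 1.9922 = 89.6 kips.
Block shear: shear path 1×[2.1875+4×2.75] = 1×13.1875 in, A_gv = 4.1211, A_nv = 1×(13.1875 − 4.5×1.1875)×0.3125 = 2.4512 in²; tension to near edge: (1.5625 − 0.5×1.1875)×0.3125 = 0.30273 in². R_n = min(0.6×65×2.4512, 0.6×50×4.1211) + 1.0×65×0.30273 = min(95.597, 123.63) + 19.677 = 115.27 kips. φR_n = 0.75 × 115.27 = 86.5 kips.
Tension rupture (net): A_n = (6.375 − 1×1.1875)×0.3125 = 1.6211 in² (U = 1.0, A_e = A_n). φR_n = 0.75 × 65 × 1.6211 = 79.0 kips.
Governing: min(247.4, 148.5, 89.6, 86.5, 79.0) = 79.0 kips → net-section rupture.

79.0 kips (net-section rupture governs)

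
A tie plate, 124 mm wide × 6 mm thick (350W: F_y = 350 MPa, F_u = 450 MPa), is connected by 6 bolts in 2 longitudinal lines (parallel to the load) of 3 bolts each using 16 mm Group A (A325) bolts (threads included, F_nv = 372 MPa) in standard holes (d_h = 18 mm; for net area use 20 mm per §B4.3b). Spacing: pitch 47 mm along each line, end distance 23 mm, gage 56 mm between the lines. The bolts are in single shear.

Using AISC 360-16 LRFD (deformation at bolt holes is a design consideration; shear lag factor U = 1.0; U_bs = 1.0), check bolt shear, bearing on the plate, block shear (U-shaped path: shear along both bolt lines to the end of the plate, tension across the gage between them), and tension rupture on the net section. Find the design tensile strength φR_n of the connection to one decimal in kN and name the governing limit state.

Bolt shear: A_b = π(16)²/4 = 201.06 mm². φR_n = 0.75 × 372 × 201.06 × 6 × 1 = 336.6 kN.
Bearing (6 mm plate, F_u = 450 MPa): end bolts L_c = 23 − 18/2 = 14, R_n = min(1.2×14×6×450, 2.4×16×6×450) = 45.36 kN/bolt; interior L_c = 47 − 18 = 29, R_n = 93.96 kN/bolt. φR_n = 0.75 × (2×45.36 + 4×93.96) = 349.9 kN.
Block shear: shear path 2×[23+2×47] = 2×117 mm, A_gv = 1404, A_nv = 2×(117 − 2.5×20)×6 = 804 mm²; tension across gage: (56 − 1×20)×6 = 216 mm². R_n = min(0.6×450×804, 0.6×350×1404) + 1.0×450×216 = min(217.08, 294.84) + 97.2 = 314.28 kN. φR_n = 0.75 × 314.28 = 235.7 kN.
Tension rupture (net): A_n = (124 − 2×20)×6 = 504 mm² (U = 1.0, A_e = A_n). φR_n = 0.75 × 450 × 504 = 170.1 kN.
Governing: min(336.6, 349.9, 235.7, 170.1) = 170.1 kN → net-section rupture.

170.1 kN (net-section rupture governs)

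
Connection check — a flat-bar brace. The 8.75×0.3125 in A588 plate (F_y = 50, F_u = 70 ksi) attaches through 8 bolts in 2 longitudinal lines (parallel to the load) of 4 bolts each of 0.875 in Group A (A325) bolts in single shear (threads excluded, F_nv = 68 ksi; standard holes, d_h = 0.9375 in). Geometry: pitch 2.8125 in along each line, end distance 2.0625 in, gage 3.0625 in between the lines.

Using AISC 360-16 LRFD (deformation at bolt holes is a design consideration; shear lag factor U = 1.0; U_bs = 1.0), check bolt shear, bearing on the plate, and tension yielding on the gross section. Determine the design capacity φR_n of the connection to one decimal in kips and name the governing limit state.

123.0 kips (gross-section yield governs)

Bolt shear: A_b = π(0.875)²/4 = 0.60132 in². φR_n = 0.75 × 68 × 0.60132 × 8 × 1 = 245.3 kips.
Bearing (0.3125 in plate, F_u = 70 ksi): end bolts L_c = 2.0625 − 0.9375/2 = 1.59375, R_n = min(1.2×1.59375×0.3125×70, 2.4×0.875×0.3125×70) = 41.836 kips/bolt; interior L_c = 2.8125 − 0.9375 = 1.875, R_n = 45.938 kips/bolt. φR_n = 0.75 × (2×41.836 + 6×45.938) = 269.5 kips.
Tension yield (gross): A_g = 8.75×0.3125 = 2.7344 in². φR_n = 0.90 × 50 × 2.7344 = 123.0 kips.
Governing: min(245.3, 269.5, 123.0) = 123.0 kips → gross-section yield.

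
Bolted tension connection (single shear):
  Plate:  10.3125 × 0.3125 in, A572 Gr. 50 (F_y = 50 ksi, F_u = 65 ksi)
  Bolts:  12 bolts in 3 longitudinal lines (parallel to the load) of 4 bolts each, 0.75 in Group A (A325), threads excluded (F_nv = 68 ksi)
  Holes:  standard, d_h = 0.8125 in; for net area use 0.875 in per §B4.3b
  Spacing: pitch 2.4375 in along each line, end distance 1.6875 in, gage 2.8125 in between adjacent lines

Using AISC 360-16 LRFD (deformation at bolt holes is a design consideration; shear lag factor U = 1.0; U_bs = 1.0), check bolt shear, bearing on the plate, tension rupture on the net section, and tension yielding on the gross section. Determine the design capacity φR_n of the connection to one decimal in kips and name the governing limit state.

117.1 kips (net-section rupture governs)

Bolt shear: A_b = π(0.75)²/4 = 0.44179 in². φR_n = 0.75 × 68 × 0.44179 × 12 × 1 = 270.4 kips.
Bearing (0.3125 in plate, F_u = 65 ksi): end bolts L_c = 1.6875 − 0.8125/2 = 1.28125, R_n = min(1.2×1.28125×0.3125×65, 2.4×0.75×0.3125×65) = 31.23 kips/bolt; interior L_c = 2.4375 − 0.8125 = 1.625, R_n = 36.563 kips/bolt. φR_n = 0.75 × (3×31.23 + 9×36.563) = 317.1 kips.
Tension rupture (net): A_n = (10.3125 − 3×0.875)×0.3125 = 2.4023 in² (U = 1.0, A_e = A_n). φR_n = 0.75 × 65 × 2.4023 = 117.1 kips.
Tension yield (gross): A_g = 10.3125×0.3125 = 3.2227 in². φR_n = 0.90 × 50 × 3.2227 = 145.0 kips.
Governing: min(270.4, 317.1, 117.1, 145.0) = 117.1 kips → net-section rupture.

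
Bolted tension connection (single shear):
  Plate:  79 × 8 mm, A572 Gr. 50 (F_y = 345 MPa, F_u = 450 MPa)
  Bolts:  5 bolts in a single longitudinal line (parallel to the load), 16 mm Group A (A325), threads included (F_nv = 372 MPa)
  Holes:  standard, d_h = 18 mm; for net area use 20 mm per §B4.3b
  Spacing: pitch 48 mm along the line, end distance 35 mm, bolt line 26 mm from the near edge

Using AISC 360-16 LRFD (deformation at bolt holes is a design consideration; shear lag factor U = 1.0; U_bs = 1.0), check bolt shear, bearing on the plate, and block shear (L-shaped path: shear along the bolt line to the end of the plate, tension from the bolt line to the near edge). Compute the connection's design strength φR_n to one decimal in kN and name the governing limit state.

Bolt shear: A_b = π(16)²/4 = 201.06 mm². φR_n = 0.75 × 372 × 201.06 × 5 × 1 = 280.5 kN.
Bearing (8 mm plate, F_u = 450 MPa): end bolts L_c = 35 − 18/2 = 26, R_n = min(1.2×26×8×450, 2.4×16×8×450) = 112.32 kN/bolt; interior L_c = 48 − 18 = 30, R_n = 129.6 kN/bolt. φR_n = 0.75 × (1×112.32 + 4×129.6) = 473.0 kN.
Block shear: shear path 1×[35+4×48] = 1×227 mm, A_gv = 1816, A_nv = 1×(227 − 4.5×20)×8 = 1096 mm²; tension to near edge: (26 − 0.5×20)×8 = 128 mm². R_n = min(0.6×450×1096, 0.6×345×1816) + 1.0×450×128 = min(295.92, 375.91) + 57.6 = 353.52 kN. φR_n = 0.75 × 353.52 = 265.1 kN.
Governing: min(280.5, 473.0, 265.1) = 265.1 kN → block shear.

265.1 kN (block shear governs)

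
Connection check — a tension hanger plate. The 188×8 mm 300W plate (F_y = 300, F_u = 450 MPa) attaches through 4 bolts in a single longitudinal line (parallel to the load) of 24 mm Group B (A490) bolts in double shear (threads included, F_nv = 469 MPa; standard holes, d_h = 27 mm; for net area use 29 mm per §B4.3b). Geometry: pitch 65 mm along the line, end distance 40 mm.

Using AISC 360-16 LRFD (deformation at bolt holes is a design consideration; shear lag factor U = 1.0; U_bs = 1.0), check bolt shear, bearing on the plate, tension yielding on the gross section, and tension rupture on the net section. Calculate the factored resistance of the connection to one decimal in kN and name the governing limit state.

406.1 kN (gross-section yield governs)

Bolt shear: A_b = π(24)²/4 = 452.39 mm². φR_n = 0.75 × 469 × 452.39 × 4 × 2 = 1273.0 kN.
Bearing (8 mm plate, F_u = 450 MPa): end bolts L_c = 40 − 27/2 = 26.5, R_n = min(1.2×26.5×8×450, 2.4×24×8×450) = 114.48 kN/bolt; interior L_c = 65 − 27 = 38, R_n = 164.16 kN/bolt. φR_n = 0.75 × (1×114.48 + 3×164.16) = 455.2 kN.
Tension yield (gross): A_g = 188×8 = 1504 mm². φR_n = 0.90 × 300 × 1504 = 406.1 kN.
Tension rupture (net): A_n = (188 − 1×29)×8 = 1272 mm² (U = 1.0, A_e = A_n). φR_n = 0.75 × 450 × 1272 = 429.3 kN.
Governing: min(1273.0, 455.2, 406.1, 429.3) = 406.1 kN → gross-section yield.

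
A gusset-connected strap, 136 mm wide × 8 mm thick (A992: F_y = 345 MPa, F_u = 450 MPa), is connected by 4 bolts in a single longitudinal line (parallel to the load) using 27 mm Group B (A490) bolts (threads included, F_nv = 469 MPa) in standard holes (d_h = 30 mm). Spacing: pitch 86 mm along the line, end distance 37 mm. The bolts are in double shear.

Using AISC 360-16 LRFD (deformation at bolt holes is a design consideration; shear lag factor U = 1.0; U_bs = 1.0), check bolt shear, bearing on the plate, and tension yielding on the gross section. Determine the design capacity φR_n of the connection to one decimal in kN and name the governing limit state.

Bolt shear: A_b = π(27)²/4 = 572.56 mm². φR_n = 0.75 × 469 × 572.56 × 4 × 2 = 1611.2 kN.
Bearing (8 mm plate, F_u = 450 MPa): end bolts L_c = 37 − 30/2 = 22, R_n = min(1.2×22×8×450, 2.4×27×8×450) = 95.04 kN/bolt; interior L_c = 86 − 30 = 56, R_n = 233.28 kN/bolt. φR_n = 0.75 × (1×95.04 + 3×233.28) = 596.2 kN.
Tension yield (gross): A_g = 136×8 = 1088 mm². φR_n = 0.90 × 345 × 1088 = 337.8 kN.
Governing: min(1611.2, 596.2, 337.8) = 337.8 kN → gross-section yield.

337.8 kN (gross-section yield governs)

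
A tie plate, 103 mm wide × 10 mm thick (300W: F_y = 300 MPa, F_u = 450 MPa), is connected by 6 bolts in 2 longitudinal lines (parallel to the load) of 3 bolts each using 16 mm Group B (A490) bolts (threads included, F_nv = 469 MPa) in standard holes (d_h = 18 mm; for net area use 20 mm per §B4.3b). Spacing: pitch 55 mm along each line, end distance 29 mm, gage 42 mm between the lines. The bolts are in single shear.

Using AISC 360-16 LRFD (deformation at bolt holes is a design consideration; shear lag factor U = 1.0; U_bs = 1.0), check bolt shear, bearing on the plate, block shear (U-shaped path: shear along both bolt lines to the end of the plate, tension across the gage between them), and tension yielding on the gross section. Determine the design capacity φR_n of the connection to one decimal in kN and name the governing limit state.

Bolt shear: A_b = π(16)²/4 = 201.06 mm². φR_n = 0.75 × 469 × 201.06 × 6 × 1 = 424.3 kN.
Bearing (10 mm plate, F_u = 450 MPa): end bolts L_c = 29 − 18/2 = 20, R_n = min(1.2×20×10×450, 2.4×16×10×450) = 108 kN/bolt; interior L_c = 55 − 18 = 37, R_n = 172.8 kN/bolt. φR_n = 0.75 × (2×108 + 4×172.8) = 680.4 kN.
Block shear: shear path 2×[29+2×55] = 2×139 mm, A_gv = 2780, A_nv = 2×(139 − 2.5×20)×10 = 1780 mm²; tension across gage: (42 − 1×20)×10 = 220 mm². R_n = min(0.6×450×1780, 0.6×300×2780) + 1.0×450×220 = min(480.6, 500.4) + 99 = 579.6 kN. φR_n = 0.75 × 579.6 = 434.7 kN.
Tension yield (gross): A_g = 103×10 = 1030 mm². φR_n = 0.90 × 300 × 1030 = 278.1 kN.
Governing: min(424.3, 680.4, 434.7, 278.1) = 278.1 kN → gross-section yield.

278.1 kN (gross-section yield governs)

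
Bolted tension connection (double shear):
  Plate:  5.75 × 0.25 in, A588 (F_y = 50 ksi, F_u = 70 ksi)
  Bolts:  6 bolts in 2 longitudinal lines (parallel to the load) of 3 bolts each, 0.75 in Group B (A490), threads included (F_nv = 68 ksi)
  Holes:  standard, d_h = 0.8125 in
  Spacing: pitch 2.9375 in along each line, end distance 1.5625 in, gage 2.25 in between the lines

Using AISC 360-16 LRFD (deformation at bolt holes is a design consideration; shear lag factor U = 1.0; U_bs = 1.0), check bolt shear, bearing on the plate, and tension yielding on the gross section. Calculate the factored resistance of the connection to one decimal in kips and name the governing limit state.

Bolt shear: A_b = π(0.75)²/4 = 0.44179 in². φR_n = 0.75 × 68 × 0.44179 × 6 × 2 = 270.4 kips.
Bearing (0.25 in plate, F_u = 70 ksi): end bolts L_c = 1.5625 − 0.8125/2 = 1.15625, R_n = min(1.2×1.15625×0.25×70, 2.4×0.75×0.25×70) = 24.281 kips/bolt; interior L_c = 2.9375 − 0.8125 = 2.125, R_n = 31.5 kips/bolt. φR_n = 0.75 × (2×24.281 + 4×31.5) = 130.9 kips.
Tension yield (gross): A_g = 5.75×0.25 = 1.4375 in². φR_n = 0.90 × 50 × 1.4375 = 64.7 kips.
Governing: min(270.4, 130.9, 64.7) = 64.7 kips → gross-section yield.

64.7 kips (gross-section yield governs)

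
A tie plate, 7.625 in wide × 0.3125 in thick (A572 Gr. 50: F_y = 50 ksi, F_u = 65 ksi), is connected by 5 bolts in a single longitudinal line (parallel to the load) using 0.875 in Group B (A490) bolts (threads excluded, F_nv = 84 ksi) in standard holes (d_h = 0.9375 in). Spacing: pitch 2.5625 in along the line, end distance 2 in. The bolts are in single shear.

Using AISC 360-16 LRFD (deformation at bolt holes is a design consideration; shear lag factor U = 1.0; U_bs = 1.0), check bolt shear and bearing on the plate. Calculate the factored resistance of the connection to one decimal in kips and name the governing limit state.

146.8 kips (bearing governs)

Bolt shear: A_b = π(0.875)²/4 = 0.60132 in². φR_n = 0.75 × 84 × 0.60132 × 5 × 1 = 189.4 kips.
Bearing (0.3125 in plate, F_u = 65 ksi): end bolts L_c = 2 − 0.9375/2 = 1.53125, R_n = min(1.2×1.53125×0.3125×65, 2.4×0.875×0.3125×65) = 37.324 kips/bolt; interior L_c = 2.5625 − 0.9375 = 1.625, R_n = 39.609 kips/bolt. φR_n = 0.75 × (1×37.324 + 4×39.609) = 146.8 kips.
Governing: min(189.4, 146.8) = 146.8 kips → bearing.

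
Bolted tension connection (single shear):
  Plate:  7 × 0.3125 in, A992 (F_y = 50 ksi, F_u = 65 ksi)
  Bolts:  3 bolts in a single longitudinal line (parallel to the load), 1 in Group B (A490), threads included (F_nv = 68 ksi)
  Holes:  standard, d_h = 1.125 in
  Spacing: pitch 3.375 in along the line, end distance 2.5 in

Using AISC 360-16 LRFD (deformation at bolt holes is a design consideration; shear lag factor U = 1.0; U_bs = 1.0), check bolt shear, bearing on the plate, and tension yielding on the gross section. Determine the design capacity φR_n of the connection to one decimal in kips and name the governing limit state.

98.4 kips (gross-section yield governs)

Bolt shear: A_b = π(1)²/4 = 0.7854 in². φR_n = 0.75 × 68 × 0.7854 × 3 × 1 = 120.2 kips.
Bearing (0.3125 in plate, F_u = 65 ksi): end bolts L_c = 2.5 − 1.125/2 = 1.9375, R_n = min(1.2×1.9375×0.3125×65, 2.4×1×0.3125×65) = 47.227 kips/bolt; interior L_c = 3.375 − 1.125 = 2.25, R_n = 48.75 kips/bolt. φR_n = 0.75 × (1×47.227 + 2×48.75) = 108.5 kips.
Tension yield (gross): A_g = 7×0.3125 = 2.1875 in². φR_n = 0.90 × 50 × 2.1875 = 98.4 kips.
Governing: min(120.2, 108.5, 98.4) = 98.4 kips → gross-section yield.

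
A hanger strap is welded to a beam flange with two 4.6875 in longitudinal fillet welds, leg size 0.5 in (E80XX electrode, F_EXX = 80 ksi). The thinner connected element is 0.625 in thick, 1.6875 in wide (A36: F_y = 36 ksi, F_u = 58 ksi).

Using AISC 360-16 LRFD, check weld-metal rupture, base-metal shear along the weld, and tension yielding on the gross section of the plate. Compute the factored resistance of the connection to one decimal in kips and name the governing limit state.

34.2 kips (gross-section yield governs)

Weld metal: throat = 0.707×0.5 = 0.3535 in, L = 2×4.6875 = 9.375 in. φR_n = 0.75 × 0.6 × 80 × 0.3535 × 9.375 = 119.3 kips.
Base metal shear (0.625 in plate): yield φR_n = 1.0×0.6×36×0.625×9.375 = 126.6 kips; rupture φR_n = 0.75×0.6×58×0.625×9.375 = 152.9 kips; take 126.6 kips (yield).
Tension yield (gross): A_g = 1.6875×0.625 = 1.0547 in². φR_n = 0.90 × 36 × 1.0547 = 34.2 kips.
Governing: min(119.3, 126.6, 34.2) = 34.2 kips → gross-section yield.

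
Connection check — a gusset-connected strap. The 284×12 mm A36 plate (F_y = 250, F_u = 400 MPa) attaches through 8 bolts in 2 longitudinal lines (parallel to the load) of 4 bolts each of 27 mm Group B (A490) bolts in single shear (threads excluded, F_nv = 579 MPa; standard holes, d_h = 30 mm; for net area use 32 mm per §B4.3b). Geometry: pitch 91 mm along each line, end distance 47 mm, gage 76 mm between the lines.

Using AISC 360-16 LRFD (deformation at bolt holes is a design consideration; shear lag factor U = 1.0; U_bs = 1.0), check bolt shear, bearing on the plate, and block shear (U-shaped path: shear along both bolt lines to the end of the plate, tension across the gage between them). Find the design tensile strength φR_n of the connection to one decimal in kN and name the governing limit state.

Bolt shear: A_b = π(27)²/4 = 572.56 mm². φR_n = 0.75 × 579 × 572.56 × 8 × 1 = 1989.1 kN.
Bearing (12 mm plate, F_u = 400 MPa): end bolts L_c = 47 − 30/2 = 32, R_n = min(1.2×32×12×400, 2.4×27×12×400) = 184.32 kN/bolt; interior L_c = 91 − 30 = 61, R_n = 311.04 kN/bolt. φR_n = 0.75 × (2×184.32 + 6×311.04) = 1676.2 kN.
Block shear: shear path 2×[47+3×91] = 2×320 mm, A_gv = 7680, A_nv = 2×(320 − 3.5×32)×12 = 4992 mm²; tension across gage: (76 − 1×32)×12 = 528 mm². R_n = min(0.6×400×4992, 0.6×250×7680) + 1.0×400×528 = min(1198.1, 1152) + 211.2 = 1363.2 kN. φR_n = 0.75 × 1363.2 = 1022.4 kN.
Governing: min(1989.1, 1676.2, 1022.4) = 1022.4 kN → block shear.

1022.4 kN (block shear governs)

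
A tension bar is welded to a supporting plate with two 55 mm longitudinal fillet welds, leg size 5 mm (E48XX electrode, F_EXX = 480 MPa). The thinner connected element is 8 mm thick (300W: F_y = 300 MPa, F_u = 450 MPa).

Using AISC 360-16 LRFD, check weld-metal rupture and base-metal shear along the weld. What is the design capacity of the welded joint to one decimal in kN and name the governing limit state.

84.0 kN (weld metal governs)

Weld metal: throat = 0.707×5 = 3.535 mm, L = 2×55 = 110 mm. φR_n = 0.75 × 0.6 × 480 × 3.535 × 110 = 84.0 kN.
Base metal shear (8 mm plate): yield φR_n = 1.0×0.6×300×8×110 = 158.4 kN; rupture φR_n = 0.75×0.6×450×8×110 = 178.2 kN; take 158.4 kN (yield).
Governing: min(84.0, 158.4) = 84.0 kN → weld metal.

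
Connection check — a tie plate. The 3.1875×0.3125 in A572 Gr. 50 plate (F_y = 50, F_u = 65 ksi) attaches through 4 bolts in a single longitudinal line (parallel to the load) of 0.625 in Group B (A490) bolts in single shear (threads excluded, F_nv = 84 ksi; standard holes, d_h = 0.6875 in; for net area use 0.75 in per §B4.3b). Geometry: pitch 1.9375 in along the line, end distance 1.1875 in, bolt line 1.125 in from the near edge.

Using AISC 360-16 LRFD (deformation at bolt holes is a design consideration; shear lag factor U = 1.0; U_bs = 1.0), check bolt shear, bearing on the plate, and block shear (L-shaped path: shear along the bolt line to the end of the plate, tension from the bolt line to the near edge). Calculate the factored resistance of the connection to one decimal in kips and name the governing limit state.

51.4 kips (block shear governs)

Bolt shear: A_b = π(0.625)²/4 = 0.3068 in². φR_n = 0.75 × 84 × 0.3068 × 4 × 1 = 77.3 kips.
Bearing (0.3125 in plate, F_u = 65 ksi): end bolts L_c = 1.1875 − 0.6875/2 = 0.84375, R_n = min(1.2×0.84375×0.3125×65, 2.4×0.625×0.3125×65) = 20.566 kips/bolt; interior L_c = 1.9375 − 0.6875 = 1.25, R_n = 30.469 kips/bolt. φR_n = 0.75 × (1×20.566 + 3×30.469) = 84.0 kips.
Block shear: shear path 1×[1.1875+3×1.9375] = 1×7 in, A_gv = 2.1875, A_nv = 1×(7 − 3.5×0.75)×0.3125 = 1.3672 in²; tension to near edge: (1.125 − 0.5×0.75)×0.3125 = 0.23438 in². R_n = min(0.6×65×1.3672, 0.6×50×2.1875) + 1.0×65×0.23438 = min(53.321, 65.625) + 15.235 = 68.556 kips. φR_n = 0.75 × 68.556 = 51.4 kips.
Governing: min(77.3, 84.0, 51.4) = 51.4 kips → block shear.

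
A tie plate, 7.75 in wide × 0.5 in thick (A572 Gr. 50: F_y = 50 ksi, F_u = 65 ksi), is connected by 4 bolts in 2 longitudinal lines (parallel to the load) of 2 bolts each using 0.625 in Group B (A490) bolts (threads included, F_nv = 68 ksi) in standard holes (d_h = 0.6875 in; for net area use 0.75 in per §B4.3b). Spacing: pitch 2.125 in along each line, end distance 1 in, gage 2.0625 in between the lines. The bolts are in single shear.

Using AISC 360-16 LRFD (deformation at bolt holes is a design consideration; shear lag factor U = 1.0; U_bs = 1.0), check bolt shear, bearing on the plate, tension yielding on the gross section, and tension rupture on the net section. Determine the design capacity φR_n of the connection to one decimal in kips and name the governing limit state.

62.6 kips (bolt shear governs)

Bolt shear: A_b = π(0.625)²/4 = 0.3068 in². φR_n = 0.75 × 68 × 0.3068 × 4 × 1 = 62.6 kips.
Bearing (0.5 in plate, F_u = 65 ksi): end bolts L_c = 1 − 0.6875/2 = 0.65625, R_n = min(1.2×0.65625×0.5×65, 2.4×0.625×0.5×65) = 25.594 kips/bolt; interior L_c = 2.125 − 0.6875 = 1.4375, R_n = 48.75 kips/bolt. φR_n = 0.75 × (2×25.594 + 2×48.75) = 111.5 kips.
Tension yield (gross): A_g = 7.75×0.5 = 3.875 in². φR_n = 0.90 × 50 × 3.875 = 174.4 kips.
Tension rupture (net): A_n = (7.75 − 2×0.75)×0.5 = 3.125 in² (U = 1.0, A_e = A_n). φR_n = 0.75 × 65 × 3.125 = 152.3 kips.
Governing: min(62.6, 111.5, 174.4, 152.3) = 62.6 kips → bolt shear.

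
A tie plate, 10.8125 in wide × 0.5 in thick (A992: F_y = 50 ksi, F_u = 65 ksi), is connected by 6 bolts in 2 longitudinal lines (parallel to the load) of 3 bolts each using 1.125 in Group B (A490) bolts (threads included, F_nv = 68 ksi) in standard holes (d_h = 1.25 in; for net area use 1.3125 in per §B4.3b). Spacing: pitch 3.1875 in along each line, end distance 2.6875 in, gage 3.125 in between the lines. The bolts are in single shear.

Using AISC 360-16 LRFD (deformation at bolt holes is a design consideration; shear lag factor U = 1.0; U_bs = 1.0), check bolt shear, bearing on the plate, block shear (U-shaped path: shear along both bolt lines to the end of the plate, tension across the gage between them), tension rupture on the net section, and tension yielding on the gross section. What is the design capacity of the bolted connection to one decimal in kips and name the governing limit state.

199.6 kips (net-section rupture governs)

Bolt shear: A_b = π(1.125)²/4 = 0.99402 in². φR_n = 0.75 × 68 × 0.99402 × 6 × 1 = 304.2 kips.
Bearing (0.5 in plate, F_u = 65 ksi): end bolts L_c = 2.6875 − 1.25/2 = 2.0625, R_n = min(1.2×2.0625×0.5×65, 2.4×1.125×0.5×65) = 80.438 kips/bolt; interior L_c = 3.1875 − 1.25 = 1.9375, R_n = 75.563 kips/bolt. φR_n = 0.75 × (2×80.438 + 4×75.563) = 347.3 kips.
Block shear: shear path 2×[2.6875+2×3.1875] = 2×9.0625 in, A_gv = 9.0625, A_nv = 2×(9.0625 − 2.5×1.3125)×0.5 = 5.7813 in²; tension across gage: (3.125 − 1×1.3125)×0.5 = 0.90625 in². R_n = min(0.6×65×5.7813, 0.6×50×9.0625) + 1.0×65×0.90625 = min(225.47, 271.88) + 58.906 = 284.38 kips. φR_n = 0.75 × 284.38 = 213.3 kips.
Tension rupture (net): A_n = (10.8125 − 2×1.3125)×0.5 = 4.0938 in² (U = 1.0, A_e = A_n). φR_n = 0.75 × 65 × 4.0938 = 199.6 kips.
Tension yield (gross): A_g = 10.8125×0.5 = 5.4063 in². φR_n = 0.90 × 50 × 5.4063 = 243.3 kips.
Governing: min(304.2, 347.3, 213.3, 199.6, 243.3) = 199.6 kips → net-section rupture.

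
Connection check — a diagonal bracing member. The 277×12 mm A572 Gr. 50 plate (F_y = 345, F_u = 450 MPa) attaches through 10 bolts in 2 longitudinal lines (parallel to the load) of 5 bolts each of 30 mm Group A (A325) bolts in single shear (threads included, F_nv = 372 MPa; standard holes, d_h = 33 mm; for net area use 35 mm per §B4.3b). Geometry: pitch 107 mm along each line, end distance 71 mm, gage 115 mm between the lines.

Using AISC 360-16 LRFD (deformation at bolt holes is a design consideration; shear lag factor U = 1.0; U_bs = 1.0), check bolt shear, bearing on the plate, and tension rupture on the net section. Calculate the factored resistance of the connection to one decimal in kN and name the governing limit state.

838.4 kN (net-section rupture governs)

Bolt shear: A_b = π(30)²/4 = 706.86 mm². φR_n = 0.75 × 372 × 706.86 × 10 × 1 = 1972.1 kN.
Bearing (12 mm plate, F_u = 450 MPa): end bolts L_c = 71 − 33/2 = 54.5, R_n = min(1.2×54.5×12×450, 2.4×30×12×450) = 353.16 kN/bolt; interior L_c = 107 − 33 = 74, R_n = 388.8 kN/bolt. φR_n = 0.75 × (2×353.16 + 8×388.8) = 2862.5 kN.
Tension rupture (net): A_n = (277 − 2×35)×12 = 2484 mm² (U = 1.0, A_e = A_n). φR_n = 0.75 × 450 × 2484 = 838.4 kN.
Governing: min(1972.1, 2862.5, 838.4) = 838.4 kN → net-section rupture.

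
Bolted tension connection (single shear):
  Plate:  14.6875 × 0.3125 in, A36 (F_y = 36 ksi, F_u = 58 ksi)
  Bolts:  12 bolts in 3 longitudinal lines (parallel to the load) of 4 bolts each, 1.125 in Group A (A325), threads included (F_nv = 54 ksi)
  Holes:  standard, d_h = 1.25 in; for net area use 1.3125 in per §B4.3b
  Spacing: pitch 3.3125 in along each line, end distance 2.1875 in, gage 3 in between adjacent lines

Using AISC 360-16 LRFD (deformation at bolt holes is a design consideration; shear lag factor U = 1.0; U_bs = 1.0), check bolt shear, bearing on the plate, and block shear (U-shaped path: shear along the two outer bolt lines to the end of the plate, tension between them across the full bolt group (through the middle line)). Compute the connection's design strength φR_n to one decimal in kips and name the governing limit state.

168.6 kips (block shear governs)

Bolt shear: A_b = π(1.125)²/4 = 0.99402 in². φR_n = 0.75 × 54 × 0.99402 × 12 × 1 = 483.1 kips.
Bearing (0.3125 in plate, F_u = 58 ksi): end bolts L_c = 2.1875 − 1.25/2 = 1.5625, R_n = min(1.2×1.5625×0.3125×58, 2.4×1.125×0.3125×58) = 33.984 kips/bolt; interior L_c = 3.3125 − 1.25 = 2.0625, R_n = 44.859 kips/bolt. φR_n = 0.75 × (3×33.984 + 9×44.859) = 379.3 kips.
Block shear: shear path 2×[2.1875+3×3.3125] = 2×12.125 in, A_gv = 7.5781, A_nv = 2×(12.125 − 3.5×1.3125)×0.3125 = 4.707 in²; tension across gage: (6 − 2×1.3125)×0.3125 = 1.0547 in². R_n = min(0.6×58×4.707, 0.6×36×7.5781) + 1.0×58×1.0547 = min(163.8, 163.69) + 61.173 = 224.86 kips. φR_n = 0.75 × 224.86 = 168.6 kips.
Governing: min(483.1, 379.3, 168.6) = 168.6 kips → block shear.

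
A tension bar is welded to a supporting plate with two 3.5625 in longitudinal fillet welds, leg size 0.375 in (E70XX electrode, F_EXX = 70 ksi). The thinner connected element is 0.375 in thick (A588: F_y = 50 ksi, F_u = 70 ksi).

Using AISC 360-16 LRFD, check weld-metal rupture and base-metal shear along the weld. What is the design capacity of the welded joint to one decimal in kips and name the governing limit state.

Weld metal: throat = 0.707×0.375 = 0.26513 in, L = 2×3.5625 = 7.125 in. φR_n = 0.75 × 0.6 × 70 × 0.26513 × 7.125 = 59.5 kips.
Base metal shear (0.375 in plate): yield φR_n = 1.0×0.6×50×0.375×7.125 = 80.2 kips; rupture φR_n = 0.75×0.6×70×0.375×7.125 = 84.2 kips; take 80.2 kips (yield).
Governing: min(59.5, 80.2) = 59.5 kips → weld metal.

59.5 kips (weld metal governs)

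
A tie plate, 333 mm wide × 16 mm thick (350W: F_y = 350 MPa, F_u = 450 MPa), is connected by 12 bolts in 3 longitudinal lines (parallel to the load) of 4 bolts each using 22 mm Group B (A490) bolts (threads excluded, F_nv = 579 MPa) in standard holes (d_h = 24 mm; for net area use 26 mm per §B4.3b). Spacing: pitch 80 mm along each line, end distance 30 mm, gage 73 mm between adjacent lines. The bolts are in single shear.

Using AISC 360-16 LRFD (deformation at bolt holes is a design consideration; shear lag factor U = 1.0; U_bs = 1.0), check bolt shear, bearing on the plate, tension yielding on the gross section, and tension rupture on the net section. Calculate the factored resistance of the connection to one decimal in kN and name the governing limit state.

1377.0 kN (net-section rupture governs)

Bolt shear: A_b = π(22)²/4 = 380.13 mm². φR_n = 0.75 × 579 × 380.13 × 12 × 1 = 1980.9 kN.
Bearing (16 mm plate, F_u = 450 MPa): end bolts L_c = 30 − 24/2 = 18, R_n = min(1.2×18×16×450, 2.4×22×16×450) = 155.52 kN/bolt; interior L_c = 80 − 24 = 56, R_n = 380.16 kN/bolt. φR_n = 0.75 × (3×155.52 + 9×380.16) = 2916.0 kN.
Tension yield (gross): A_g = 333×16 = 5328 mm². φR_n = 0.90 × 350 × 5328 = 1678.3 kN.
Tension rupture (net): A_n = (333 − 3×26)×16 = 4080 mm² (U = 1.0, A_e = A_n). φR_n = 0.75 × 450 × 4080 = 1377.0 kN.
Governing: min(1980.9, 2916.0, 1678.3, 1377.0) = 1377.0 kN → net-section rupture.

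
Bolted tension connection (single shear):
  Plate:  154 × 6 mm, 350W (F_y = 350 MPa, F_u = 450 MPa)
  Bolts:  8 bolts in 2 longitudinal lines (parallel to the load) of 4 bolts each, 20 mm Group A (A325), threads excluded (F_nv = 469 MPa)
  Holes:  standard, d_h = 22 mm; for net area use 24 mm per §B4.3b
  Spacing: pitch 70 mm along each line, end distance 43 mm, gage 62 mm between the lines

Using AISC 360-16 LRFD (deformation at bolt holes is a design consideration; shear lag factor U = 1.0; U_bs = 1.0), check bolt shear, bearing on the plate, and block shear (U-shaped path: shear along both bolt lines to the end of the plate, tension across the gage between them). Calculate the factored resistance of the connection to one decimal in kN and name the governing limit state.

Bolt shear: A_b = π(20)²/4 = 314.16 mm². φR_n = 0.75 × 469 × 314.16 × 8 × 1 = 884.0 kN.
Bearing (6 mm plate, F_u = 450 MPa): end bolts L_c = 43 − 22/2 = 32, R_n = min(1.2×32×6×450, 2.4×20×6×450) = 103.68 kN/bolt; interior L_c = 70 − 22 = 48, R_n = 129.6 kN/bolt. φR_n = 0.75 × (2×103.68 + 6×129.6) = 738.7 kN.
Block shear: shear path 2×[43+3×70] = 2×253 mm, A_gv = 3036, A_nv = 2×(253 − 3.5×24)×6 = 2028 mm²; tension across gage: (62 − 1×24)×6 = 228 mm². R_n = min(0.6×450×2028, 0.6×350×3036) + 1.0×450×228 = min(547.56, 637.56) + 102.6 = 650.16 kN. φR_n = 0.75 × 650.16 = 487.6 kN.
Governing: min(884.0, 738.7, 487.6) = 487.6 kN → block shear.

487.6 kN (block shear governs)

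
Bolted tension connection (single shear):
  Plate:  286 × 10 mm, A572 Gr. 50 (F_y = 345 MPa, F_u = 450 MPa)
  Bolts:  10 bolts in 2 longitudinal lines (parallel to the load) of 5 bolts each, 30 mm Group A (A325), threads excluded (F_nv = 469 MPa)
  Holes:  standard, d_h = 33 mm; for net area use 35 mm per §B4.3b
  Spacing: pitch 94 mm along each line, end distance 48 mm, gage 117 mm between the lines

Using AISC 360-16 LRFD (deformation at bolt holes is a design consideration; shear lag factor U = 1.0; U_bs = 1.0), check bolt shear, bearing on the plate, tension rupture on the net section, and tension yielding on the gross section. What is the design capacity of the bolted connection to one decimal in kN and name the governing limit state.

Bolt shear: A_b = π(30)²/4 = 706.86 mm². φR_n = 0.75 × 469 × 706.86 × 10 × 1 = 2486.4 kN.
Bearing (10 mm plate, F_u = 450 MPa): end bolts L_c = 48 − 33/2 = 31.5, R_n = min(1.2×31.5×10×450, 2.4×30×10×450) = 170.1 kN/bolt; interior L_c = 94 − 33 = 61, R_n = 324 kN/bolt. φR_n = 0.75 × (2×170.1 + 8×324) = 2199.2 kN.
Tension rupture (net): A_n = (286 − 2×35)×10 = 2160 mm² (U = 1.0, A_e = A_n). φR_n = 0.75 × 450 × 2160 = 729.0 kN.
Tension yield (gross): A_g = 286×10 = 2860 mm². φR_n = 0.90 × 345 × 2860 = 888.0 kN.
Governing: min(2486.4, 2199.2, 729.0, 888.0) = 729.0 kN → net-section rupture.

729.0 kN (net-section rupture governs)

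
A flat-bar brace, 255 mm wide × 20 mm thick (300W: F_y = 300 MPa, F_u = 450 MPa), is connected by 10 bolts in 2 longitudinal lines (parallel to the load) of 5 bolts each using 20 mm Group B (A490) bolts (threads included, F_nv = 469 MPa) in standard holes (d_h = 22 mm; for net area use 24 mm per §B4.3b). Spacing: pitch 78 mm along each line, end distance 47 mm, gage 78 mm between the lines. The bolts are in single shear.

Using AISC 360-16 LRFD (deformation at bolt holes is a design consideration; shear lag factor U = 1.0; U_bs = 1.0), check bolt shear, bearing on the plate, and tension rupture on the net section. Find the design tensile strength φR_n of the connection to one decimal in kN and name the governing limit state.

1105.1 kN (bolt shear governs)

Bolt shear: A_b = π(20)²/4 = 314.16 mm². φR_n = 0.75 × 469 × 314.16 × 10 × 1 = 1105.1 kN.
Bearing (20 mm plate, F_u = 450 MPa): end bolts L_c = 47 − 22/2 = 36, R_n = min(1.2×36×20×450, 2.4×20×20×450) = 388.8 kN/bolt; interior L_c = 78 − 22 = 56, R_n = 432 kN/bolt. φR_n = 0.75 × (2×388.8 + 8×432) = 3175.2 kN.
Tension rupture (net): A_n = (255 − 2×24)×20 = 4140 mm² (U = 1.0, A_e = A_n). φR_n = 0.75 × 450 × 4140 = 1397.3 kN.
Governing: min(1105.1, 3175.2, 1397.3) = 1105.1 kN → bolt shear.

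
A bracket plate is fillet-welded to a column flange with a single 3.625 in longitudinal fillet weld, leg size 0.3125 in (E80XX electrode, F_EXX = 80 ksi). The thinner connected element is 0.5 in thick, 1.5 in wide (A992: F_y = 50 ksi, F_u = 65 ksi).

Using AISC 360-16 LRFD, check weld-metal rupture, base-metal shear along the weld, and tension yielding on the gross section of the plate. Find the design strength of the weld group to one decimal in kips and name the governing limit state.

Weld metal: throat = 0.707×0.3125 = 0.22094 in, L = 3.625 in. φR_n = 0.75 × 0.6 × 80 × 0.22094 × 3.625 = 28.8 kips.
Base metal shear (0.5 in plate): yield φR_n = 1.0×0.6×50×0.5×3.625 = 54.4 kips; rupture φR_n = 0.75×0.6×65×0.5×3.625 = 53.0 kips; take 53.0 kips (rupture).
Tension yield (gross): A_g = 1.5×0.5 = 0.75 in². φR_n = 0.90 × 50 × 0.75 = 33.8 kips.
Governing: min(28.8, 53.0, 33.8) = 28.8 kips → weld metal.

28.8 kips (weld metal governs)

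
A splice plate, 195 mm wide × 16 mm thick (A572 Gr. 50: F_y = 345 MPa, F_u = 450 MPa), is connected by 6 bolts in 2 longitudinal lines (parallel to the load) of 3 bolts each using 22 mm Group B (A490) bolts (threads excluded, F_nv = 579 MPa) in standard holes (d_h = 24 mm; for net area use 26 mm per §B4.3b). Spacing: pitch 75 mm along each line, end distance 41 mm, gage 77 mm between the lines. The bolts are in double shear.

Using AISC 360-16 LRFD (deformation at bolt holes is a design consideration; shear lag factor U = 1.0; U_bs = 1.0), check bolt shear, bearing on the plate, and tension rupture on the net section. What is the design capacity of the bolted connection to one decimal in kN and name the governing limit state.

Bolt shear: A_b = π(22)²/4 = 380.13 mm². φR_n = 0.75 × 579 × 380.13 × 6 × 2 = 1980.9 kN.
Bearing (16 mm plate, F_u = 450 MPa): end bolts L_c = 41 − 24/2 = 29, R_n = min(1.2×29×16×450, 2.4×22×16×450) = 250.56 kN/bolt; interior L_c = 75 − 24 = 51, R_n = 380.16 kN/bolt. φR_n = 0.75 × (2×250.56 + 4×380.16) = 1516.3 kN.
Tension rupture (net): A_n = (195 − 2×26)×16 = 2288 mm² (U = 1.0, A_e = A_n). φR_n = 0.75 × 450 × 2288 = 772.2 kN.
Governing: min(1980.9, 1516.3, 772.2) = 772.2 kN → net-section rupture.

772.2 kN (net-section rupture governs)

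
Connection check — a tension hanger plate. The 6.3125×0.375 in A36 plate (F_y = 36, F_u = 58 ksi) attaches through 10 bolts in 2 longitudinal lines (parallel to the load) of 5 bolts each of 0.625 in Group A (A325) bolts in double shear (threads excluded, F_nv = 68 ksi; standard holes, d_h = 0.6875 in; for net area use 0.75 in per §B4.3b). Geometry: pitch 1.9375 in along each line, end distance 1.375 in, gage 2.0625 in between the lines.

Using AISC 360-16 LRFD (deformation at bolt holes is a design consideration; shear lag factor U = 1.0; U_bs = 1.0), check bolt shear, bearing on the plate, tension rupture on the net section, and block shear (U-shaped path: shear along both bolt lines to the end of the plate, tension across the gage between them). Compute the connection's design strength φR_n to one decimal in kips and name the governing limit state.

78.5 kips (net-section rupture governs)

Bolt shear: A_b = π(0.625)²/4 = 0.3068 in². φR_n = 0.75 × 68 × 0.3068 × 10 × 2 = 312.9 kips.
Bearing (0.375 in plate, F_u = 58 ksi): end bolts L_c = 1.375 − 0.6875/2 = 1.03125, R_n = min(1.2×1.03125×0.375×58, 2.4×0.625×0.375×58) = 26.916 kips/bolt; interior L_c = 1.9375 − 0.6875 = 1.25, R_n = 32.625 kips/bolt. φR_n = 0.75 × (2×26.916 + 8×32.625) = 236.1 kips.
Tension rupture (net): A_n = (6.3125 − 2×0.75)×0.375 = 1.8047 in² (U = 1.0, A_e = A_n). φR_n = 0.75 × 58 × 1.8047 = 78.5 kips.
Block shear: shear path 2×[1.375+4×1.9375] = 2×9.125 in, A_gv = 6.8438, A_nv = 2×(9.125 − 4.5×0.75)×0.375 = 4.3125 in²; tension across gage: (2.0625 − 1×0.75)×0.375 = 0.49219 in². R_n = min(0.6×58×4.3125, 0.6×36×6.8438) + 1.0×58×0.49219 = min(150.08, 147.83) + 28.547 = 176.38 kips. φR_n = 0.75 × 176.38 = 132.3 kips.
Governing: min(312.9, 236.1, 78.5, 132.3) = 78.5 kips → net-section rupture.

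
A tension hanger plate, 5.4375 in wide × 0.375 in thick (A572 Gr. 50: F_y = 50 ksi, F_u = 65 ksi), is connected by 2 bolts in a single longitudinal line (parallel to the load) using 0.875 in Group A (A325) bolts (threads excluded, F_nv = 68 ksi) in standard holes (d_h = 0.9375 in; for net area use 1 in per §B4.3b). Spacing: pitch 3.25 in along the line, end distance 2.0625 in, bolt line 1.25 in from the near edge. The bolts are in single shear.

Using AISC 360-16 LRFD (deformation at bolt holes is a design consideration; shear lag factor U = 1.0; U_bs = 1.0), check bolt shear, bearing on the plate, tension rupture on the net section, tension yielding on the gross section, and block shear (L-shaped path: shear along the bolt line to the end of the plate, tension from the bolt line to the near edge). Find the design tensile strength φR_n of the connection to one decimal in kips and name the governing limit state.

55.5 kips (block shear governs)

Bolt shear: A_b = π(0.875)²/4 = 0.60132 in². φR_n = 0.75 × 68 × 0.60132 × 2 × 1 = 61.3 kips.
Bearing (0.375 in plate, F_u = 65 ksi): end bolts L_c = 2.0625 − 0.9375/2 = 1.59375, R_n = min(1.2×1.59375×0.375×65, 2.4×0.875×0.375×65) = 46.617 kips/bolt; interior L_c = 3.25 − 0.9375 = 2.3125, R_n = 51.188 kips/bolt. φR_n = 0.75 × (1×46.617 + 1×51.188) = 73.4 kips.
Tension rupture (net): A_n = (5.4375 − 1×1)×0.375 = 1.6641 in² (U = 1.0, A_e = A_n). φR_n = 0.75 × 65 × 1.6641 = 81.1 kips.
Tension yield (gross): A_g = 5.4375×0.375 = 2.0391 in². φR_n = 0.90 × 50 × 2.0391 = 91.8 kips.
Block shear: shear path 1×[2.0625+1×3.25] = 1×5.3125 in, A_gv = 1.9922, A_nv = 1×(5.3125 − 1.5×1)×0.375 = 1.4297 in²; tension to near edge: (1.25 − 0.5×1)×0.375 = 0.28125 in². R_n = min(0.6×65×1.4297, 0.6×50×1.9922) + 1.0×65×0.28125 = min(55.758, 59.766) + 18.281 = 74.039 kips. φR_n = 0.75 × 74.039 = 55.5 kips.
Governing: min(61.3, 73.4, 81.1, 91.8, 55.5) = 55.5 kips → block shear.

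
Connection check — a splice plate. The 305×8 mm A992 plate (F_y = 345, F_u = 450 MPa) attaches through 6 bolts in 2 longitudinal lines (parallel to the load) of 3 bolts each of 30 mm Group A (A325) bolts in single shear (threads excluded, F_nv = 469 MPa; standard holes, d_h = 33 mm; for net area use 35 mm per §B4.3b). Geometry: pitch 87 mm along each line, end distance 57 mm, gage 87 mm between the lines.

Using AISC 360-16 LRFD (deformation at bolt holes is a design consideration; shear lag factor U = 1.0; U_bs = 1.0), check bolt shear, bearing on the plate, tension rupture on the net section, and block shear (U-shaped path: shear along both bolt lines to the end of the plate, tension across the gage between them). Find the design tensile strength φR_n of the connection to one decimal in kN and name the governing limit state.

605.3 kN (block shear governs)

Bolt shear: A_b = π(30)²/4 = 706.86 mm². φR_n = 0.75 × 469 × 706.86 × 6 × 1 = 1491.8 kN.
Bearing (8 mm plate, F_u = 450 MPa): end bolts L_c = 57 − 33/2 = 40.5, R_n = min(1.2×40.5×8×450, 2.4×30×8×450) = 174.96 kN/bolt; interior L_c = 87 − 33 = 54, R_n = 233.28 kN/bolt. φR_n = 0.75 × (2×174.96 + 4×233.28) = 962.3 kN.
Tension rupture (net): A_n = (305 − 2×35)×8 = 1880 mm² (U = 1.0, A_e = A_n). φR_n = 0.75 × 450 × 1880 = 634.5 kN.
Block shear: shear path 2×[57+2×87] = 2×231 mm, A_gv = 3696, A_nv = 2×(231 − 2.5×35)×8 = 2296 mm²; tension across gage: (87 − 1×35)×8 = 416 mm². R_n = min(0.6×450×2296, 0.6×345×3696) + 1.0×450×416 = min(619.92, 765.07) + 187.2 = 807.12 kN. φR_n = 0.75 × 807.12 = 605.3 kN.
Governing: min(1491.8, 962.3, 634.5, 605.3) = 605.3 kN → block shear.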